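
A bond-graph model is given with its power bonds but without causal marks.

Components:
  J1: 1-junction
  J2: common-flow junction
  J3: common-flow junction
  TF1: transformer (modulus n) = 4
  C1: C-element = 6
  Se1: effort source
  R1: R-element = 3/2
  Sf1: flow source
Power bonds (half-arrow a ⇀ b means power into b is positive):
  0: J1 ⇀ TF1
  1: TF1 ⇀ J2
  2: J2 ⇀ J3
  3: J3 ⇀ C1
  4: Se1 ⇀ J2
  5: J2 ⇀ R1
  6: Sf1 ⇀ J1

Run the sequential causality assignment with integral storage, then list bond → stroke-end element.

bond 0 |J1
bond 1 |TF1
bond 2 |J2
bond 3 |J3
bond 4 |J2
bond 5 |J2
bond 6 |Sf1

bond 4 stroke→J2  (source Se1 imposes e)
bond 6 stroke→Sf1  (source Sf1 imposes f)
bond 0 stroke→J1  (J1: bond 6 brought flow, rest push out)
bond 1 stroke→TF1  (TF1: transformer flips bond 0)
bond 2 stroke→J2  (1-jn J2 has f-setter on 1)
bond 5 stroke→J2  (1-jn J2 has f-setter on 1)
bond 3 stroke→J3  (1-jn J3 has f-setter on 2)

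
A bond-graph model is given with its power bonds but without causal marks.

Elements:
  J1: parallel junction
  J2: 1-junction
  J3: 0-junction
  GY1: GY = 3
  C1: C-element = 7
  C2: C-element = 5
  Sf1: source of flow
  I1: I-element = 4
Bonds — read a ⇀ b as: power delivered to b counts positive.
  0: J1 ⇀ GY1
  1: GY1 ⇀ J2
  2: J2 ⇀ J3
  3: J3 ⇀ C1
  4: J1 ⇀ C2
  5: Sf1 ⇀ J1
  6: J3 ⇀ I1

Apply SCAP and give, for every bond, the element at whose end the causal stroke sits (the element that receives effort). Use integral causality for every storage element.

bond 5 stroke at Sf1  (Sf1 fixes flow; stroke at Sf1)
bond 3 stroke at J3  (C1: C, integral causality)
bond 2 stroke at J2  (0-jn J3 has e-setter on 3)
bond 6 stroke at I1  (0-jn J3 has e-setter on 3)
bond 1 stroke at GY1  (closing 1-jn rule on J2)
bond 0 stroke at GY1  (GY GY1: same side as bond 1)
bond 4 stroke at J1  (only one effort-in slot at J1)

β0 |GY1
β1 |GY1
β2 |J2
β3 |J3
β4 |J1
β5 |Sf1
β6 |I1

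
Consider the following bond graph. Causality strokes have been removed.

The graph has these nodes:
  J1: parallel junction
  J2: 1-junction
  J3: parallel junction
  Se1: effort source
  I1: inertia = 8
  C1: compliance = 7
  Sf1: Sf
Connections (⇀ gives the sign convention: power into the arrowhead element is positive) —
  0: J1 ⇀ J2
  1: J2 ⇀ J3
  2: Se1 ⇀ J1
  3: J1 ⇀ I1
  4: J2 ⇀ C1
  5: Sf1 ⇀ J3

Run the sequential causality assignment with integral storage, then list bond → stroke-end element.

bond 2 stroke→J1  (source Se1 imposes e)
bond 5 stroke→Sf1  (Sf1 fixes flow; stroke at Sf1)
bond 0 stroke→J2  (J1 effort already set via bond 2)
bond 3 stroke→I1  (J1: bond 2 brought effort, rest push out)
bond 1 stroke→J3  (only one effort-in slot at J3)
bond 4 stroke→J2  (common-f at J2 fixed by 1)

β0 →J2
β1 →J3
β2 →J1
β3 →I1
β4 →J2
β5 →Sf1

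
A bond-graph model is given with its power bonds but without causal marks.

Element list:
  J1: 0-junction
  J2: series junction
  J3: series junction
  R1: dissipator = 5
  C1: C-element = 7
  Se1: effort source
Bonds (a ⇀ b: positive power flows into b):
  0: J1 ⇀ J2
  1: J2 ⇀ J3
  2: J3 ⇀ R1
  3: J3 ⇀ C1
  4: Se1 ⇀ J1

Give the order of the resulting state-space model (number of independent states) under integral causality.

b4 →J1  (Se1 fixes effort; stroke away)
b0 →J2  (common-e at J1 fixed by 4)
b1 →J3  (J2: last free bond brings flow in)
b3 →J3  (prefer integral on C1)
b2 →R1  (closing 1-jn rule on J3)

1  (C1 all integral)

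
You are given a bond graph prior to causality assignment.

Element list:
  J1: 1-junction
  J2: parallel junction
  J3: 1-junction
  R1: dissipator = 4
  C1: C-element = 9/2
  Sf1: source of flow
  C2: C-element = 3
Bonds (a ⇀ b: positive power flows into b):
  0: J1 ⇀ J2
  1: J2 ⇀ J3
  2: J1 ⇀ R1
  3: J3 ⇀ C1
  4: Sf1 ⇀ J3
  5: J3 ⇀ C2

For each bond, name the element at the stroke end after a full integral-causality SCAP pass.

b4 stroke at Sf1  (source Sf1 imposes f)
b1 stroke at J3  (J3: bond 4 brought flow, rest push out)
b3 stroke at J3  (1-jn J3 has f-setter on 4)
b5 stroke at J3  (J3 flow already set via bond 4)
b0 stroke at J2  (only one effort-in slot at J2)
b2 stroke at J1  (common-f at J1 fixed by 0)

β0 →J2
β1 →J3
β2 →J1
β3 →J3
β4 →Sf1
β5 →J3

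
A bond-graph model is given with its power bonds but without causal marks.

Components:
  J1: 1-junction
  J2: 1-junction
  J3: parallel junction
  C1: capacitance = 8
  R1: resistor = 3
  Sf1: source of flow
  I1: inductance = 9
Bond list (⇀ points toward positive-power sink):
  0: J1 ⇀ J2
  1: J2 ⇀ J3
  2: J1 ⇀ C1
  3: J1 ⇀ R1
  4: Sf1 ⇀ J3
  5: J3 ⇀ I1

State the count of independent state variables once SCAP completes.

β4 |Sf1  (Sf1: flow source, stroke at near end)
β2 |J1  (C1: C, integral causality)
β5 |I1  (I1 outputs flow p/I1)
β1 |J3  (closing 0-jn rule on J3)
β0 |J2  (common-f at J2 fixed by 1)
β3 |J1  (1-jn J1 has f-setter on 0)

2  (C1, I1 all integral)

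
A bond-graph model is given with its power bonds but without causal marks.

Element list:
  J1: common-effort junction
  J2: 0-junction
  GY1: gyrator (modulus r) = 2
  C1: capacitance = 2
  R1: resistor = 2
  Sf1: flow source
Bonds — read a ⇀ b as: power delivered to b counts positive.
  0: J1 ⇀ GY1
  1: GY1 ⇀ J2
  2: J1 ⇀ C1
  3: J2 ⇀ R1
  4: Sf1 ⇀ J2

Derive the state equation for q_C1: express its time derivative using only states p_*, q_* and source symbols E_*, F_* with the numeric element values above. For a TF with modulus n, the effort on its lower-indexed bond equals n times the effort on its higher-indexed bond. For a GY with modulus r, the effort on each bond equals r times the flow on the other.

β4 |Sf1  (Sf1 (Sf) sets flow on bond)
β2 |J1  (C1: C, integral causality)
β0 |GY1  (J1: bond 2 brought effort, rest push out)
β1 |GY1  (GY1: gyrator matches bond 0)
β3 |J2  (closing 0-jn rule on J2)

dq_C1/dt = -F_Sf1 - q_C1/4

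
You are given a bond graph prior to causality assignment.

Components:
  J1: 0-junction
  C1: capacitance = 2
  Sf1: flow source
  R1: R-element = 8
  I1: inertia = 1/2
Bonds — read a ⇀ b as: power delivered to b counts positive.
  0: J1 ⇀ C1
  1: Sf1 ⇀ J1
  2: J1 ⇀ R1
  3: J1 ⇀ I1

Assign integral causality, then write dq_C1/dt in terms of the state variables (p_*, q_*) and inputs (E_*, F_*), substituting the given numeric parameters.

#1 →Sf1  (source Sf1 imposes f)
#0 →J1  (C1 outputs effort q/C1)
#2 →R1  (J1: bond 0 brought effort, rest push out)
#3 →I1  (common-e at J1 fixed by 0)

dq_C1/dt = F_Sf1 - 2*p_I1 - q_C1/16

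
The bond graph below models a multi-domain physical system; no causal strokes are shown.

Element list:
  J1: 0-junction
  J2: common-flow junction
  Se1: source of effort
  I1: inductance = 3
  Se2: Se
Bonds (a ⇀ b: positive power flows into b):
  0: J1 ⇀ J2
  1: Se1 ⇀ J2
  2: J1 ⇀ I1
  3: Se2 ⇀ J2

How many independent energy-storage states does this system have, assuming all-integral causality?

b1 stroke→J2  (Se1 (Se) sets effort on bond)
b3 stroke→J2  (source Se2 imposes e)
b0 stroke→J1  (J2 needs exactly one f-in)
b2 stroke→I1  (common-e at J1 fixed by 0)

1  (I1 all integral)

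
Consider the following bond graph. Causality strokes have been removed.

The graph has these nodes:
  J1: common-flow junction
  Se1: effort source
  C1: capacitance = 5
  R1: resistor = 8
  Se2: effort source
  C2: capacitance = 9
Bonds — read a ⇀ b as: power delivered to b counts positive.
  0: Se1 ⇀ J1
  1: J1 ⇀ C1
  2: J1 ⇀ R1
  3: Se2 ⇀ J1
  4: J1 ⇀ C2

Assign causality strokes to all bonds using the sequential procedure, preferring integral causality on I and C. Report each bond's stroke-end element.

#0 |J1
#1 |J1
#2 |R1
#3 |J1
#4 |J1

bond 0 stroke→J1  (Se1 fixes effort; stroke away)
bond 3 stroke→J1  (Se2 (Se) sets effort on bond)
bond 1 stroke→J1  (C1 outputs effort q/C1)
bond 4 stroke→J1  (C2 outputs effort q/C2)
bond 2 stroke→R1  (J1 needs exactly one f-in)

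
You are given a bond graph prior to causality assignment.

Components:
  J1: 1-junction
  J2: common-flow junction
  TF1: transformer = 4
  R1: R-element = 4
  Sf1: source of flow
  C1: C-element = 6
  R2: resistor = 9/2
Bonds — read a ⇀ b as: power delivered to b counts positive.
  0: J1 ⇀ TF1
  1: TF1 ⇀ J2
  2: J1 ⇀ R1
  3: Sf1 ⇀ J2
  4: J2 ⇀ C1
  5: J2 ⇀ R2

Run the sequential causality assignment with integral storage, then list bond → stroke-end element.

#3 →Sf1  (Sf1: flow source, stroke at near end)
#1 →J2  (J2: bond 3 brought flow, rest push out)
#4 →J2  (J2 flow already set via bond 3)
#5 →J2  (1-jn J2 has f-setter on 3)
#0 →TF1  (TF1: transformer flips bond 1)
#2 →J1  (J1: bond 0 brought flow, rest push out)

bond 0 stroke at TF1
bond 1 stroke at J2
bond 2 stroke at J1
bond 3 stroke at Sf1
bond 4 stroke at J2
bond 5 stroke at J2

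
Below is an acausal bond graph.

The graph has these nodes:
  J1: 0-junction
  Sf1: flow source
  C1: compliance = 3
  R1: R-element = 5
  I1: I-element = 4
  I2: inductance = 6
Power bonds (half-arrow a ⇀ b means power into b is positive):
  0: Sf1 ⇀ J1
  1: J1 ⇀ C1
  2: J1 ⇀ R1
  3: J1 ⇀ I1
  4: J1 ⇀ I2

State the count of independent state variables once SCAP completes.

b0 stroke→Sf1  (Sf1 (Sf) sets flow on bond)
b1 stroke→J1  (C1: C, integral causality)
b2 stroke→R1  (common-e at J1 fixed by 1)
b3 stroke→I1  (0-jn J1 has e-setter on 1)
b4 stroke→I2  (J1: bond 1 brought effort, rest push out)

3  (C1, I1, I2 all integral)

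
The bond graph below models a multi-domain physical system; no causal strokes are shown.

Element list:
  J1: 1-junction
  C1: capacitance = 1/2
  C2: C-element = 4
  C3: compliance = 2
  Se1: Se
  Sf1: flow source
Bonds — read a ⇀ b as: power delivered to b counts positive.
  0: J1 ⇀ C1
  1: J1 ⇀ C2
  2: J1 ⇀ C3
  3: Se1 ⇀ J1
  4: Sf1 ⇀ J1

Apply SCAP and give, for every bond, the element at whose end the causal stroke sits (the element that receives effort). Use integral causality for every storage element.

β3 stroke→J1  (Se1: effort source, stroke at far end)
β4 stroke→Sf1  (source Sf1 imposes f)
β0 stroke→J1  (J1 flow already set via bond 4)
β1 stroke→J1  (common-f at J1 fixed by 4)
β2 stroke→J1  (common-f at J1 fixed by 4)

b0 stroke→J1
b1 stroke→J1
b2 stroke→J1
b3 stroke→J1
b4 stroke→Sf1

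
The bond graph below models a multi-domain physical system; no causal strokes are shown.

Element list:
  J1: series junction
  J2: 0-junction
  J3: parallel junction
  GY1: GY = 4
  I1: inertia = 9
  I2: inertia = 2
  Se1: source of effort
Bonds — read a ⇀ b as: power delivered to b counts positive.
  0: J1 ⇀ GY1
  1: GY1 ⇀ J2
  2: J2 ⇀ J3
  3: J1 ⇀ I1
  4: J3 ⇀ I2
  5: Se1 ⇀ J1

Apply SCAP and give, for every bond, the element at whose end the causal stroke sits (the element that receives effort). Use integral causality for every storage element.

b0 stroke→J1
b1 stroke→J2
b2 stroke→J3
b3 stroke→I1
b4 stroke→I2
b5 stroke→J1

β5 →J1  (Se1 fixes effort; stroke away)
β3 →I1  (I1 integral (f out))
β0 →J1  (J1: bond 3 brought flow, rest push out)
β1 →J2  (GY GY1: same side as bond 0)
β2 →J3  (J2 effort already set via bond 1)
β4 →I2  (J3 effort already set via bond 2)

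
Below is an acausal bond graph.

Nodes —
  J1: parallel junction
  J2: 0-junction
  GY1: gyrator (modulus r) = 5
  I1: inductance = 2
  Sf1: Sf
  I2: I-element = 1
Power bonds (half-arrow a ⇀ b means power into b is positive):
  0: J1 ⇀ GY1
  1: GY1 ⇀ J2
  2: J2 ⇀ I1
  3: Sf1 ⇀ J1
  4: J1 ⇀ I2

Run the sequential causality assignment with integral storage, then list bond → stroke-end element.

bond 3 stroke→Sf1  (Sf1 fixes flow; stroke at Sf1)
bond 2 stroke→I1  (I1 outputs flow p/I1)
bond 1 stroke→J2  (J2: last free bond brings effort in)
bond 0 stroke→J1  (through GY1, causality inverts; strokes same side of GY1)
bond 4 stroke→I2  (J1: bond 0 brought effort, rest push out)

β0 stroke at J1
β1 stroke at J2
β2 stroke at I1
β3 stroke at Sf1
β4 stroke at I2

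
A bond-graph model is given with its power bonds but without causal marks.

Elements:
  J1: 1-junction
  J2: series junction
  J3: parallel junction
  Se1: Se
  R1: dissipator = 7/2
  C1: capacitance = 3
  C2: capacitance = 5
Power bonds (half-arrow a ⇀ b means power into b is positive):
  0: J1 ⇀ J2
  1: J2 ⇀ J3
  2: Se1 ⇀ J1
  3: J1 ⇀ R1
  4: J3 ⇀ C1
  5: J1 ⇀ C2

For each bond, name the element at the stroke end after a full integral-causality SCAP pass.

bond 0 |J1
bond 1 |J2
bond 2 |J1
bond 3 |R1
bond 4 |J3
bond 5 |J1

β2 →J1  (Se1 fixes effort; stroke away)
β4 →J3  (C1: C, integral causality)
β1 →J2  (J3: bond 4 brought effort, rest push out)
β0 →J1  (J2: last free bond brings flow in)
β5 →J1  (C2: C, integral causality)
β3 →R1  (closing 1-jn rule on J1)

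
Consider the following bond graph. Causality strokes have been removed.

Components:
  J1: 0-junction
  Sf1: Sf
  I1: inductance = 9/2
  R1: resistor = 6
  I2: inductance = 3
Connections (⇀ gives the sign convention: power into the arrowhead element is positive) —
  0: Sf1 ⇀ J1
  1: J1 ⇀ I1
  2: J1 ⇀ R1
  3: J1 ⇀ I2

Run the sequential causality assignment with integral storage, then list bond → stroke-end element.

bond 0 |Sf1
bond 1 |I1
bond 2 |J1
bond 3 |I2

#0 stroke at Sf1  (source Sf1 imposes f)
#1 stroke at I1  (I1 integral (f out))
#3 stroke at I2  (I2 integral (f out))
#2 stroke at J1  (J1: last free bond brings effort in)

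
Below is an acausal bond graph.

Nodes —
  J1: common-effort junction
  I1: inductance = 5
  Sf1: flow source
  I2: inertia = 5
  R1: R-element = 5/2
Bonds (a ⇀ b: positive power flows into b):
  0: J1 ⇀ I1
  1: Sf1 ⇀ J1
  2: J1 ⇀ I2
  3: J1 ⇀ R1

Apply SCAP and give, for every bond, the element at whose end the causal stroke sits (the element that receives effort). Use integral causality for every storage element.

bond 0 →I1
bond 1 →Sf1
bond 2 →I2
bond 3 →J1

#1 →Sf1  (Sf1: flow source, stroke at near end)
#0 →I1  (I1 integral (f out))
#2 →I2  (I2: I, integral causality)
#3 →J1  (only one effort-in slot at J1)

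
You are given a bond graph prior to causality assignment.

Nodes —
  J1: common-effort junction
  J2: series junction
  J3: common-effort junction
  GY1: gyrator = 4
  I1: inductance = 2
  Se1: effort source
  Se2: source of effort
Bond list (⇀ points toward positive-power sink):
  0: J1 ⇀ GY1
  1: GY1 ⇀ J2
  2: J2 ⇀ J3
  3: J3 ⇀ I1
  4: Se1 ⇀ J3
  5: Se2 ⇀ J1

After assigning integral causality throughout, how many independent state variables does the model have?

1  (I1 all integral)

b4 stroke→J3  (source Se1 imposes e)
b5 stroke→J1  (Se2 (Se) sets effort on bond)
b0 stroke→GY1  (J1: bond 5 brought effort, rest push out)
b2 stroke→J2  (0-jn J3 has e-setter on 4)
b3 stroke→I1  (0-jn J3 has e-setter on 4)
b1 stroke→GY1  (GY GY1: same side as bond 0)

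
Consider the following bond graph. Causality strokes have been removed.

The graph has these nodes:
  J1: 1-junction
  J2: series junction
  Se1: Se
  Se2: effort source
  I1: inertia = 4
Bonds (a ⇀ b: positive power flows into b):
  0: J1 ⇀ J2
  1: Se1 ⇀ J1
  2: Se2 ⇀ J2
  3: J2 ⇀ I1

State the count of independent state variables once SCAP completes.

b1 stroke at J1  (Se1 (Se) sets effort on bond)
b2 stroke at J2  (Se2 (Se) sets effort on bond)
b0 stroke at J2  (J1 needs exactly one f-in)
b3 stroke at I1  (closing 1-jn rule on J2)

1  (I1 all integral)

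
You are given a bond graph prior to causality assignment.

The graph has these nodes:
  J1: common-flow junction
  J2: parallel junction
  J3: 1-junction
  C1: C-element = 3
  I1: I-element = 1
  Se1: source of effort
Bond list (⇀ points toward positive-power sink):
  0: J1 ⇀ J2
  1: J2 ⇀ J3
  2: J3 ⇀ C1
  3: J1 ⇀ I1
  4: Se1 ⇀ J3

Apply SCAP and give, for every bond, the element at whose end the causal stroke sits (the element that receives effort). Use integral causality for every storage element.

b4 →J3  (Se1 (Se) sets effort on bond)
b2 →J3  (C1 integral (e out))
b1 →J2  (J3 needs exactly one f-in)
b0 →J1  (0-jn J2 has e-setter on 1)
b3 →I1  (closing 1-jn rule on J1)

b0 stroke at J1
b1 stroke at J2
b2 stroke at J3
b3 stroke at I1
b4 stroke at J3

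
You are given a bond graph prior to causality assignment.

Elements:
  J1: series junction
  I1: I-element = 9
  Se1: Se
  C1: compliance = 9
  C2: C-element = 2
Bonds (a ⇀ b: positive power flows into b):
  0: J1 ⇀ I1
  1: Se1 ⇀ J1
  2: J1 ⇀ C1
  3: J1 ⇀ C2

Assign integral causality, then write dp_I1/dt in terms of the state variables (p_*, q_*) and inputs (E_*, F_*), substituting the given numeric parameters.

b1 stroke→J1  (source Se1 imposes e)
b0 stroke→I1  (I1 integral (f out))
b2 stroke→J1  (J1 flow already set via bond 0)
b3 stroke→J1  (1-jn J1 has f-setter on 0)

dp_I1/dt = E_Se1 - q_C1/9 - q_C2/2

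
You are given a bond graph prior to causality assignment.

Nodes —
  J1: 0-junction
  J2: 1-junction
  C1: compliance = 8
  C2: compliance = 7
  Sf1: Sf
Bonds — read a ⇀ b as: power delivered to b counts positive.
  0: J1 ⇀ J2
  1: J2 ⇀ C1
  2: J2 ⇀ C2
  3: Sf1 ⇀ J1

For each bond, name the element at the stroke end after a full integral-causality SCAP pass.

b0 →J1
b1 →J2
b2 →J2
b3 →Sf1

bond 3 stroke→Sf1  (source Sf1 imposes f)
bond 0 stroke→J1  (J1 needs exactly one e-in)
bond 1 stroke→J2  (J2 flow already set via bond 0)
bond 2 stroke→J2  (common-f at J2 fixed by 0)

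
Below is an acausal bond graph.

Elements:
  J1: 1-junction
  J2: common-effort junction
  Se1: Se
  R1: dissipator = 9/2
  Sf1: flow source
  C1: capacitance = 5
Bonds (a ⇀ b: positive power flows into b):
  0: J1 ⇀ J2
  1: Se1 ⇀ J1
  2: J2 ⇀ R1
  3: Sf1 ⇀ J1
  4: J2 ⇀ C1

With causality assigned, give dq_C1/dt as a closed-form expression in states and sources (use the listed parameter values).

β1 stroke→J1  (source Se1 imposes e)
β3 stroke→Sf1  (Sf1: flow source, stroke at near end)
β0 stroke→J1  (common-f at J1 fixed by 3)
β4 stroke→J2  (C1 integral (e out))
β2 stroke→R1  (common-e at J2 fixed by 4)

dq_C1/dt = F_Sf1 - 2*q_C1/45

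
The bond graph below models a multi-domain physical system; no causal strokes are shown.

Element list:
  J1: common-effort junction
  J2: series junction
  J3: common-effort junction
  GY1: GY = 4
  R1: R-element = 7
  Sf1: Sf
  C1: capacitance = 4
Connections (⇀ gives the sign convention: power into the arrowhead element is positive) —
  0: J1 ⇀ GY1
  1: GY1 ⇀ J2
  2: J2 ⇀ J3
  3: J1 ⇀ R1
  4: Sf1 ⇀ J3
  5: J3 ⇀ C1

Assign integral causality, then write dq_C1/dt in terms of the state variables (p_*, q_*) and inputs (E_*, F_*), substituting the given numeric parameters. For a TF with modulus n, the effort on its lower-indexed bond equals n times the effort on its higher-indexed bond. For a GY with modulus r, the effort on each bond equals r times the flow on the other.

b4 stroke→Sf1  (Sf1 (Sf) sets flow on bond)
b5 stroke→J3  (C1 integral (e out))
b2 stroke→J2  (J3: bond 5 brought effort, rest push out)
b1 stroke→GY1  (J2 needs exactly one f-in)
b0 stroke→GY1  (GY1 both-in/both-out from 1)
b3 stroke→J1  (J1 needs exactly one e-in)

dq_C1/dt = F_Sf1 - 7*q_C1/64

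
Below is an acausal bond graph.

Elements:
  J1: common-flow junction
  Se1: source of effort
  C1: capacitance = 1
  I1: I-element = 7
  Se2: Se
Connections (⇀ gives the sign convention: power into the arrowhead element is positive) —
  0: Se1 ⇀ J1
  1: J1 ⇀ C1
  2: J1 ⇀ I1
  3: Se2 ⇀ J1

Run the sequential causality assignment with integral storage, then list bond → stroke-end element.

β0 →J1  (Se1: effort source, stroke at far end)
β3 →J1  (source Se2 imposes e)
β1 →J1  (prefer integral on C1)
β2 →I1  (J1 needs exactly one f-in)

#0 →J1
#1 →J1
#2 →I1
#3 →J1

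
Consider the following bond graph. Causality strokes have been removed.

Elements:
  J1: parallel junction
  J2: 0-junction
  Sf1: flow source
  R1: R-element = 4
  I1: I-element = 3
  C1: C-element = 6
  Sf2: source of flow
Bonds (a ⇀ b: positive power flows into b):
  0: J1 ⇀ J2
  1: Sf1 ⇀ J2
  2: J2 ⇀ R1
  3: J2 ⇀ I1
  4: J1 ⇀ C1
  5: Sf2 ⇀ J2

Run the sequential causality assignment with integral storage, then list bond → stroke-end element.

bond 0 |J2
bond 1 |Sf1
bond 2 |R1
bond 3 |I1
bond 4 |J1
bond 5 |Sf2

b1 stroke→Sf1  (source Sf1 imposes f)
b5 stroke→Sf2  (Sf2 fixes flow; stroke at Sf2)
b3 stroke→I1  (I1: I, integral causality)
b4 stroke→J1  (C1: C, integral causality)
b0 stroke→J2  (common-e at J1 fixed by 4)
b2 stroke→R1  (common-e at J2 fixed by 0)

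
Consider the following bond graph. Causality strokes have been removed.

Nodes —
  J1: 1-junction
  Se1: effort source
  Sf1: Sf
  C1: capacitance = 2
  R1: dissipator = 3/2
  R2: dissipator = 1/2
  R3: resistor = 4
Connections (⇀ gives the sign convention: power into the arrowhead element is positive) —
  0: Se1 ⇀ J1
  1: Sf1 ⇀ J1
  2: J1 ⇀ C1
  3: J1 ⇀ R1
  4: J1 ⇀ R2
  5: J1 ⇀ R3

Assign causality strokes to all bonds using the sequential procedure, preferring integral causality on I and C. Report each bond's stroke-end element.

β0 |J1
β1 |Sf1
β2 |J1
β3 |J1
β4 |J1
β5 |J1

bond 0 stroke→J1  (Se1 (Se) sets effort on bond)
bond 1 stroke→Sf1  (Sf1: flow source, stroke at near end)
bond 2 stroke→J1  (J1: bond 1 brought flow, rest push out)
bond 3 stroke→J1  (J1 flow already set via bond 1)
bond 4 stroke→J1  (J1: bond 1 brought flow, rest push out)
bond 5 stroke→J1  (J1 flow already set via bond 1)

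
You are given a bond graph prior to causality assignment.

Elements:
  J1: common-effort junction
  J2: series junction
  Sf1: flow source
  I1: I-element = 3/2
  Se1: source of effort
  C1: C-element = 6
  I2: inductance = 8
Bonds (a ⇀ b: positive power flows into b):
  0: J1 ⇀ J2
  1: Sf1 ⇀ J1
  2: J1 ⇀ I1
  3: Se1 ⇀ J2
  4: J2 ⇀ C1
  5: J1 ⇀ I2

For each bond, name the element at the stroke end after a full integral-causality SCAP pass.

#1 |Sf1  (Sf1 fixes flow; stroke at Sf1)
#3 |J2  (Se1 (Se) sets effort on bond)
#2 |I1  (I1 outputs flow p/I1)
#4 |J2  (C1 outputs effort q/C1)
#0 |J1  (only one flow-in slot at J2)
#5 |I2  (0-jn J1 has e-setter on 0)

β0 stroke at J1
β1 stroke at Sf1
β2 stroke at I1
β3 stroke at J2
β4 stroke at J2
β5 stroke at I2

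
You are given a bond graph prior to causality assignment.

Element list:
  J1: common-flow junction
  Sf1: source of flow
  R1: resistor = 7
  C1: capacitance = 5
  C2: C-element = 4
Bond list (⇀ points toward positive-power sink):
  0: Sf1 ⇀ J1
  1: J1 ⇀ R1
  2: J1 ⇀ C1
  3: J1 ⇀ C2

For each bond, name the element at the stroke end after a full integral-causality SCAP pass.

b0 |Sf1
b1 |J1
b2 |J1
b3 |J1

b0 |Sf1  (Sf1 fixes flow; stroke at Sf1)
b1 |J1  (1-jn J1 has f-setter on 0)
b2 |J1  (J1 flow already set via bond 0)
b3 |J1  (J1 flow already set via bond 0)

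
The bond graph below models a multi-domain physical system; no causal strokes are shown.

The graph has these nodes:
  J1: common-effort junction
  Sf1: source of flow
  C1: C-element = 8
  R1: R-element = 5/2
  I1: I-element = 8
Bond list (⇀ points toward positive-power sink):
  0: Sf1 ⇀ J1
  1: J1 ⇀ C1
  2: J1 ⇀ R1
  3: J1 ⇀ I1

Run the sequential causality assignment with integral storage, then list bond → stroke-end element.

#0 →Sf1  (source Sf1 imposes f)
#1 →J1  (C1 integral (e out))
#2 →R1  (common-e at J1 fixed by 1)
#3 →I1  (J1 effort already set via bond 1)

bond 0 →Sf1
bond 1 →J1
bond 2 →R1
bond 3 →I1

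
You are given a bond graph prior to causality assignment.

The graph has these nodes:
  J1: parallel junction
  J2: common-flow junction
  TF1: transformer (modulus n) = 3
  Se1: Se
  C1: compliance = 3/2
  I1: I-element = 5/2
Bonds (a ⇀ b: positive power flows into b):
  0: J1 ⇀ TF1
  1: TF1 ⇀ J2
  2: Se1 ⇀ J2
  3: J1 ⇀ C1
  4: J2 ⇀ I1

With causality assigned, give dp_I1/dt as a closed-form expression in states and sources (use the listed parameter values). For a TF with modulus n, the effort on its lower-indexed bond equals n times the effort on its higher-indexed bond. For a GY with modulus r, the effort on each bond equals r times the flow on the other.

dp_I1/dt = E_Se1 + 2*q_C1/9

β2 stroke at J2  (Se1 fixes effort; stroke away)
β3 stroke at J1  (C1 integral (e out))
β0 stroke at TF1  (0-jn J1 has e-setter on 3)
β1 stroke at J2  (TF1: transformer flips bond 0)
β4 stroke at I1  (closing 1-jn rule on J2)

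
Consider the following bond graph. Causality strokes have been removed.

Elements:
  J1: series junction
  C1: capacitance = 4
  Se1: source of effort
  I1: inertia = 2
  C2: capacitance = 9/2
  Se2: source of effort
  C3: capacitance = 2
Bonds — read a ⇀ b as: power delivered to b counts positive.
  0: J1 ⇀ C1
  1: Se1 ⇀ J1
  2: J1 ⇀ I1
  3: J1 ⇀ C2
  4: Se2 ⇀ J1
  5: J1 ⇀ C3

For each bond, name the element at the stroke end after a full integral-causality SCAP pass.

#1 →J1  (source Se1 imposes e)
#4 →J1  (Se2 fixes effort; stroke away)
#0 →J1  (C1: C, integral causality)
#2 →I1  (I1 outputs flow p/I1)
#3 →J1  (J1: bond 2 brought flow, rest push out)
#5 →J1  (J1: bond 2 brought flow, rest push out)

#0 stroke at J1
#1 stroke at J1
#2 stroke at I1
#3 stroke at J1
#4 stroke at J1
#5 stroke at J1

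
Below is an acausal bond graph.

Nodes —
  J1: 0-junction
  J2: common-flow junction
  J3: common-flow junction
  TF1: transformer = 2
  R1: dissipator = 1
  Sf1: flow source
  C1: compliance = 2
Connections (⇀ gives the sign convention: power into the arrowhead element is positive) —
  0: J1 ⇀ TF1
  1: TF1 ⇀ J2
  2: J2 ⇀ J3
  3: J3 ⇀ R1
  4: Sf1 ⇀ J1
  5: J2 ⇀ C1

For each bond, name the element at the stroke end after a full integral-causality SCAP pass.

#0 →J1
#1 →TF1
#2 →J2
#3 →J3
#4 →Sf1
#5 →J2

β4 →Sf1  (Sf1 (Sf) sets flow on bond)
β0 →J1  (closing 0-jn rule on J1)
β1 →TF1  (TF1: transformer flips bond 0)
β2 →J2  (1-jn J2 has f-setter on 1)
β5 →J2  (common-f at J2 fixed by 1)
β3 →J3  (J3 flow already set via bond 2)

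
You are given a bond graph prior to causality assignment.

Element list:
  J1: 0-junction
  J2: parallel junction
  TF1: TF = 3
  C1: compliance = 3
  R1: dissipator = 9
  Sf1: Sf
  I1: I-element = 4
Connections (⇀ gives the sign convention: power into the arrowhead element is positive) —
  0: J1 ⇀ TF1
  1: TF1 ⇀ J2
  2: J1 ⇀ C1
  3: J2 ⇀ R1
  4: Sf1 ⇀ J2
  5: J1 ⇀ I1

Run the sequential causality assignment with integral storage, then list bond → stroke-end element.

β4 stroke at Sf1  (source Sf1 imposes f)
β2 stroke at J1  (C1 outputs effort q/C1)
β0 stroke at TF1  (common-e at J1 fixed by 2)
β5 stroke at I1  (J1 effort already set via bond 2)
β1 stroke at J2  (TF1 one-in-one-out from 0)
β3 stroke at R1  (common-e at J2 fixed by 1)

#0 stroke→TF1
#1 stroke→J2
#2 stroke→J1
#3 stroke→R1
#4 stroke→Sf1
#5 stroke→I1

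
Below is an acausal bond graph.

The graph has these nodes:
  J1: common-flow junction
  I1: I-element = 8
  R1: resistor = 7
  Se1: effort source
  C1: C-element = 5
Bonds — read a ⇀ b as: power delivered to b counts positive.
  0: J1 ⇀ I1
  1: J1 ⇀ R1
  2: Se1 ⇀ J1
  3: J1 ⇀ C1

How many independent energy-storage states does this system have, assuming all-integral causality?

2  (C1, I1 all integral)

bond 2 stroke at J1  (source Se1 imposes e)
bond 0 stroke at I1  (I1: I, integral causality)
bond 1 stroke at J1  (J1: bond 0 brought flow, rest push out)
bond 3 stroke at J1  (J1 flow already set via bond 0)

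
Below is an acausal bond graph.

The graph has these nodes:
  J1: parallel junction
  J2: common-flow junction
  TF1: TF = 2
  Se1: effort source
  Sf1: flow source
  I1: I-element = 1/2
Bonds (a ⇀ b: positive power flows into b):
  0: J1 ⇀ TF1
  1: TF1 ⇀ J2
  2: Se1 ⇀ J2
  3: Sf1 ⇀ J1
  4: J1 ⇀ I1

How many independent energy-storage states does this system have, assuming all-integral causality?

#2 →J2  (Se1 (Se) sets effort on bond)
#3 →Sf1  (source Sf1 imposes f)
#1 →TF1  (only one flow-in slot at J2)
#0 →J1  (TF1 one-in-one-out from 1)
#4 →I1  (0-jn J1 has e-setter on 0)

1  (I1 all integral)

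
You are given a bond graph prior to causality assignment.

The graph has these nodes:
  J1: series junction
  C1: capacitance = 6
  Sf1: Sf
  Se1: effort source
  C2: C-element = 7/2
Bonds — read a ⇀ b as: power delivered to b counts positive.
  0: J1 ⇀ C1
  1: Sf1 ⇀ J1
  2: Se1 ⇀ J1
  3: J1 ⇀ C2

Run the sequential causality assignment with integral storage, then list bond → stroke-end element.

β0 |J1
β1 |Sf1
β2 |J1
β3 |J1

#1 →Sf1  (Sf1 fixes flow; stroke at Sf1)
#2 →J1  (Se1 fixes effort; stroke away)
#0 →J1  (J1: bond 1 brought flow, rest push out)
#3 →J1  (1-jn J1 has f-setter on 1)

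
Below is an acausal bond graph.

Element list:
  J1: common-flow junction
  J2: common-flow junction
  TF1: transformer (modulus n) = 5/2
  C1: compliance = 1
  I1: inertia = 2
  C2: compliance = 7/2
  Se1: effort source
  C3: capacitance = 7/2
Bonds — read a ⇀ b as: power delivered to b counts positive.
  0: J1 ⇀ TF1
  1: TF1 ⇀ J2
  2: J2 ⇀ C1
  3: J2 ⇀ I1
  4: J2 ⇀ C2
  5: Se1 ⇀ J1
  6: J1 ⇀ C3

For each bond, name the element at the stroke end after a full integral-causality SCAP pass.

bond 0 →TF1
bond 1 →J2
bond 2 →J2
bond 3 →I1
bond 4 →J2
bond 5 →J1
bond 6 →J1

β5 |J1  (source Se1 imposes e)
β2 |J2  (C1 integral (e out))
β3 |I1  (I1: I, integral causality)
β1 |J2  (J2: bond 3 brought flow, rest push out)
β4 |J2  (J2: bond 3 brought flow, rest push out)
β0 |TF1  (through TF1, causality passes straight; one stroke at TF1)
β6 |J1  (J1 flow already set via bond 0)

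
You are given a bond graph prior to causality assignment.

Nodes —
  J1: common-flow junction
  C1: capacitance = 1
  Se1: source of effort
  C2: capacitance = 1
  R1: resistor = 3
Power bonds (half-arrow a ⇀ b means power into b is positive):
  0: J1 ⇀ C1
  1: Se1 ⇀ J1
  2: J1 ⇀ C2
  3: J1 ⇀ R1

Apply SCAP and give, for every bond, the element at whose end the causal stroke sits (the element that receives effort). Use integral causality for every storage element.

b0 stroke at J1
b1 stroke at J1
b2 stroke at J1
b3 stroke at R1

b1 |J1  (source Se1 imposes e)
b0 |J1  (prefer integral on C1)
b2 |J1  (C2: C, integral causality)
b3 |R1  (only one flow-in slot at J1)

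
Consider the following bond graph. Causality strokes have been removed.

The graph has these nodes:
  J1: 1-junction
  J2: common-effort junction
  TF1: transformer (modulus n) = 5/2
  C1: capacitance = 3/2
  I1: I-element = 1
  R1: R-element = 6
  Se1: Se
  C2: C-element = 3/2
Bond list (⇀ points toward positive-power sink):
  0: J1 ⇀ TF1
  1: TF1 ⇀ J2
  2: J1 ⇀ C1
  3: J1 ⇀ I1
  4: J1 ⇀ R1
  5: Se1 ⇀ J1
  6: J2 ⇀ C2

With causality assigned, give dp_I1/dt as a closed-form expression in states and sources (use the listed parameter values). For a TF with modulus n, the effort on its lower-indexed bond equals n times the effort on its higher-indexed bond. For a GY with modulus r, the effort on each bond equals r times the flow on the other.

dp_I1/dt = E_Se1 - 6*p_I1 - 2*q_C1/3 - 5*q_C2/3

b5 |J1  (Se1 fixes effort; stroke away)
b2 |J1  (C1: C, integral causality)
b3 |I1  (I1: I, integral causality)
b0 |J1  (common-f at J1 fixed by 3)
b4 |J1  (common-f at J1 fixed by 3)
b1 |TF1  (TF TF1: opposite of bond 0)
b6 |J2  (closing 0-jn rule on J2)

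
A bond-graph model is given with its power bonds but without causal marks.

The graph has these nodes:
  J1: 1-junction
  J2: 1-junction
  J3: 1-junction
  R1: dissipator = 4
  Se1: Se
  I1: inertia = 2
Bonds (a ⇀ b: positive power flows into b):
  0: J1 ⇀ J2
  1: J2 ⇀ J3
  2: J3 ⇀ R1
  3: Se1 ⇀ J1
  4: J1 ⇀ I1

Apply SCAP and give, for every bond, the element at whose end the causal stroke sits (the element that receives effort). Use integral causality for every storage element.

b3 stroke→J1  (Se1 (Se) sets effort on bond)
b4 stroke→I1  (I1 outputs flow p/I1)
b0 stroke→J1  (J1 flow already set via bond 4)
b1 stroke→J2  (1-jn J2 has f-setter on 0)
b2 stroke→J3  (1-jn J3 has f-setter on 1)

bond 0 stroke→J1
bond 1 stroke→J2
bond 2 stroke→J3
bond 3 stroke→J1
bond 4 stroke→I1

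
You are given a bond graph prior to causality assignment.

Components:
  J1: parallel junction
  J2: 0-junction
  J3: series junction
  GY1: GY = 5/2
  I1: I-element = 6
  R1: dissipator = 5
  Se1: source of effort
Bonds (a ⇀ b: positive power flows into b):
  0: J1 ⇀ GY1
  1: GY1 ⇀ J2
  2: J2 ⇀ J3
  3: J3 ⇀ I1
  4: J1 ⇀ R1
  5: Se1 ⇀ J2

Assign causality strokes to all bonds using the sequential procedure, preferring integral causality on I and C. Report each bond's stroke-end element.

β0 |GY1
β1 |GY1
β2 |J3
β3 |I1
β4 |J1
β5 |J2

bond 5 stroke at J2  (Se1 fixes effort; stroke away)
bond 1 stroke at GY1  (J2 effort already set via bond 5)
bond 2 stroke at J3  (J2: bond 5 brought effort, rest push out)
bond 3 stroke at I1  (closing 1-jn rule on J3)
bond 0 stroke at GY1  (through GY1, causality inverts; strokes same side of GY1)
bond 4 stroke at J1  (J1 needs exactly one e-in)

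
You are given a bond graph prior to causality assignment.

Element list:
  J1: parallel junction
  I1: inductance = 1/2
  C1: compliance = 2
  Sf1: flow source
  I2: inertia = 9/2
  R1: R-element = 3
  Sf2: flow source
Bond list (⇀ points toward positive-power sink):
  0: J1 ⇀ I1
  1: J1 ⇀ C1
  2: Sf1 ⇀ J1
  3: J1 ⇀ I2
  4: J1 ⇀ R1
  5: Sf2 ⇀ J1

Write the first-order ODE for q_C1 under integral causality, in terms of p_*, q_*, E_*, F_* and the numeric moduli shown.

dq_C1/dt = F_Sf1 + F_Sf2 - 2*p_I1 - 2*p_I2/9 - q_C1/6

#2 stroke at Sf1  (Sf1: flow source, stroke at near end)
#5 stroke at Sf2  (source Sf2 imposes f)
#0 stroke at I1  (I1 integral (f out))
#1 stroke at J1  (C1 integral (e out))
#3 stroke at I2  (0-jn J1 has e-setter on 1)
#4 stroke at R1  (J1 effort already set via bond 1)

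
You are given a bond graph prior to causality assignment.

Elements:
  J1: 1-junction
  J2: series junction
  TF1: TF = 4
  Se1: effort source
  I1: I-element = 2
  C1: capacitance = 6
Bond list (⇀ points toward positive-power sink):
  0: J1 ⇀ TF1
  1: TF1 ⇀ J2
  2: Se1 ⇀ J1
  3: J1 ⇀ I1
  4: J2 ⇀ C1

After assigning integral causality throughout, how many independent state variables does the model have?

#2 |J1  (Se1 (Se) sets effort on bond)
#3 |I1  (I1: I, integral causality)
#0 |J1  (common-f at J1 fixed by 3)
#1 |TF1  (TF TF1: opposite of bond 0)
#4 |J2  (1-jn J2 has f-setter on 1)

2  (C1, I1 all integral)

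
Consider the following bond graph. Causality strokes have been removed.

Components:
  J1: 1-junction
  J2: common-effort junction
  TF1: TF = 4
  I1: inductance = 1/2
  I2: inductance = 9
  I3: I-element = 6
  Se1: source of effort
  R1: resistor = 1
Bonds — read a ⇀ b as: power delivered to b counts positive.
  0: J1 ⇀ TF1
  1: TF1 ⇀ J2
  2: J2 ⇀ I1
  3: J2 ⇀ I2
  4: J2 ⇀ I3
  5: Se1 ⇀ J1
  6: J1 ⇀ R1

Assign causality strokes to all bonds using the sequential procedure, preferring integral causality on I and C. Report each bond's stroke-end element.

β5 |J1  (Se1 (Se) sets effort on bond)
β2 |I1  (I1 integral (f out))
β3 |I2  (I2: I, integral causality)
β4 |I3  (I3 integral (f out))
β1 |J2  (only one effort-in slot at J2)
β0 |TF1  (through TF1, causality passes straight; one stroke at TF1)
β6 |J1  (1-jn J1 has f-setter on 0)

#0 →TF1
#1 →J2
#2 →I1
#3 →I2
#4 →I3
#5 →J1
#6 →J1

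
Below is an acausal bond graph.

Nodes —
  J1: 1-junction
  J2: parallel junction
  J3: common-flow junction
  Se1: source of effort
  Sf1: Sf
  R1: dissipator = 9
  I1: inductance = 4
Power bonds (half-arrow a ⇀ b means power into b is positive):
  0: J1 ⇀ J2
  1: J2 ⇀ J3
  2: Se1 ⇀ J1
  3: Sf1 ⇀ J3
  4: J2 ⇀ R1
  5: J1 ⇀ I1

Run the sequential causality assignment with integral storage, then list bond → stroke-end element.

b2 |J1  (Se1 (Se) sets effort on bond)
b3 |Sf1  (source Sf1 imposes f)
b1 |J3  (J3 flow already set via bond 3)
b5 |I1  (I1 outputs flow p/I1)
b0 |J1  (common-f at J1 fixed by 5)
b4 |J2  (J2 needs exactly one e-in)

β0 stroke→J1
β1 stroke→J3
β2 stroke→J1
β3 stroke→Sf1
β4 stroke→J2
β5 stroke→I1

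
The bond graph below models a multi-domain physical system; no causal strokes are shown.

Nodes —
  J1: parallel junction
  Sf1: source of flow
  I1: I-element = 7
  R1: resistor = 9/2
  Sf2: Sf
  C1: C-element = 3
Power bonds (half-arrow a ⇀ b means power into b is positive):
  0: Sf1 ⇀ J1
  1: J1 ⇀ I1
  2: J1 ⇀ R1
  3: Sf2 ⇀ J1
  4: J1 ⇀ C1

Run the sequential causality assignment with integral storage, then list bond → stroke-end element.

#0 |Sf1  (Sf1: flow source, stroke at near end)
#3 |Sf2  (source Sf2 imposes f)
#1 |I1  (prefer integral on I1)
#4 |J1  (C1: C, integral causality)
#2 |R1  (J1 effort already set via bond 4)

bond 0 stroke→Sf1
bond 1 stroke→I1
bond 2 stroke→R1
bond 3 stroke→Sf2
bond 4 stroke→J1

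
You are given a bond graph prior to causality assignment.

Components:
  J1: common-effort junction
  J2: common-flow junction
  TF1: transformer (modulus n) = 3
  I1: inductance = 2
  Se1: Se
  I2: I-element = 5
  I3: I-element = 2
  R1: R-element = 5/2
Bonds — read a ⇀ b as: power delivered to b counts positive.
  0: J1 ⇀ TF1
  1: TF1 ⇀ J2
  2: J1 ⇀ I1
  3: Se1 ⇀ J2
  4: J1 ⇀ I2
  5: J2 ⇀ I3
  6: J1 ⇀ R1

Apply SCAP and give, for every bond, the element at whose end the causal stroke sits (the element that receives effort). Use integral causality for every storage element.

bond 3 stroke at J2  (Se1 (Se) sets effort on bond)
bond 2 stroke at I1  (I1: I, integral causality)
bond 4 stroke at I2  (I2 outputs flow p/I2)
bond 5 stroke at I3  (I3 integral (f out))
bond 1 stroke at J2  (J2: bond 5 brought flow, rest push out)
bond 0 stroke at TF1  (TF1: transformer flips bond 1)
bond 6 stroke at J1  (closing 0-jn rule on J1)

b0 |TF1
b1 |J2
b2 |I1
b3 |J2
b4 |I2
b5 |I3
b6 |J1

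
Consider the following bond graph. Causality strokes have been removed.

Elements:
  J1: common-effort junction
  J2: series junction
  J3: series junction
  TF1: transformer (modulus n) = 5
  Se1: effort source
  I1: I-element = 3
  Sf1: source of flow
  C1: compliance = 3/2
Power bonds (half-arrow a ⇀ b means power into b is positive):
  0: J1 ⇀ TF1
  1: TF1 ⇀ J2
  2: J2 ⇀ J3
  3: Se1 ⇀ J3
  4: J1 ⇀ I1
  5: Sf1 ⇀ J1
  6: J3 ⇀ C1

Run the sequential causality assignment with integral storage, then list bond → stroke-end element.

b0 stroke at J1
b1 stroke at TF1
b2 stroke at J2
b3 stroke at J3
b4 stroke at I1
b5 stroke at Sf1
b6 stroke at J3

β3 →J3  (source Se1 imposes e)
β5 →Sf1  (source Sf1 imposes f)
β4 →I1  (I1: I, integral causality)
β0 →J1  (J1: last free bond brings effort in)
β1 →TF1  (TF1 one-in-one-out from 0)
β2 →J2  (1-jn J2 has f-setter on 1)
β6 →J3  (J3: bond 2 brought flow, rest push out)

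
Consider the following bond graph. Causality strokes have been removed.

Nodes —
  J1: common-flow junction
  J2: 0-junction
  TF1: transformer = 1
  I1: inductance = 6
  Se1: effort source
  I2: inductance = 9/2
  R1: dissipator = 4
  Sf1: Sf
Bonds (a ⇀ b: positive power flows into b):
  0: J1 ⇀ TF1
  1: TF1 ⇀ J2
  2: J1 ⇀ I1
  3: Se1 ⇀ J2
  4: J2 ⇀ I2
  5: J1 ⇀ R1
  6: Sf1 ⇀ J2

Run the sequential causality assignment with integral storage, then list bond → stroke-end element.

#0 |J1
#1 |TF1
#2 |I1
#3 |J2
#4 |I2
#5 |J1
#6 |Sf1

b3 stroke at J2  (Se1 fixes effort; stroke away)
b6 stroke at Sf1  (Sf1 (Sf) sets flow on bond)
b1 stroke at TF1  (J2 effort already set via bond 3)
b4 stroke at I2  (J2: bond 3 brought effort, rest push out)
b0 stroke at J1  (TF1 one-in-one-out from 1)
b2 stroke at I1  (prefer integral on I1)
b5 stroke at J1  (common-f at J1 fixed by 2)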